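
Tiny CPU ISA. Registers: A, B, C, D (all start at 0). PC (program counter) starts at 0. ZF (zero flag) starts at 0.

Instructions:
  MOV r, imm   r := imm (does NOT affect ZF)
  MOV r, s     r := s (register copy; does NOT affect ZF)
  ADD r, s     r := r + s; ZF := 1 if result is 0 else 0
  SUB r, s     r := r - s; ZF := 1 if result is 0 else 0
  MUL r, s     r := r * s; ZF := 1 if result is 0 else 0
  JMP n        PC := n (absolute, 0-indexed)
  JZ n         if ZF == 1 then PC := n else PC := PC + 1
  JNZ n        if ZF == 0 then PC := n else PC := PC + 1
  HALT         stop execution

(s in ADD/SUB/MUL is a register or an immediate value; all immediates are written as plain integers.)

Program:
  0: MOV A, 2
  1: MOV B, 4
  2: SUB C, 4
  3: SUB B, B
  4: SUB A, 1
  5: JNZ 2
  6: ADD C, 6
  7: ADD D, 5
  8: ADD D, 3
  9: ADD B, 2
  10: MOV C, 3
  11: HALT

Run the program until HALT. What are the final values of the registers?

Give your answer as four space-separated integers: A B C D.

Step 1: PC=0 exec 'MOV A, 2'. After: A=2 B=0 C=0 D=0 ZF=0 PC=1
Step 2: PC=1 exec 'MOV B, 4'. After: A=2 B=4 C=0 D=0 ZF=0 PC=2
Step 3: PC=2 exec 'SUB C, 4'. After: A=2 B=4 C=-4 D=0 ZF=0 PC=3
Step 4: PC=3 exec 'SUB B, B'. After: A=2 B=0 C=-4 D=0 ZF=1 PC=4
Step 5: PC=4 exec 'SUB A, 1'. After: A=1 B=0 C=-4 D=0 ZF=0 PC=5
Step 6: PC=5 exec 'JNZ 2'. After: A=1 B=0 C=-4 D=0 ZF=0 PC=2
Step 7: PC=2 exec 'SUB C, 4'. After: A=1 B=0 C=-8 D=0 ZF=0 PC=3
Step 8: PC=3 exec 'SUB B, B'. After: A=1 B=0 C=-8 D=0 ZF=1 PC=4
Step 9: PC=4 exec 'SUB A, 1'. After: A=0 B=0 C=-8 D=0 ZF=1 PC=5
Step 10: PC=5 exec 'JNZ 2'. After: A=0 B=0 C=-8 D=0 ZF=1 PC=6
Step 11: PC=6 exec 'ADD C, 6'. After: A=0 B=0 C=-2 D=0 ZF=0 PC=7
Step 12: PC=7 exec 'ADD D, 5'. After: A=0 B=0 C=-2 D=5 ZF=0 PC=8
Step 13: PC=8 exec 'ADD D, 3'. After: A=0 B=0 C=-2 D=8 ZF=0 PC=9
Step 14: PC=9 exec 'ADD B, 2'. After: A=0 B=2 C=-2 D=8 ZF=0 PC=10
Step 15: PC=10 exec 'MOV C, 3'. After: A=0 B=2 C=3 D=8 ZF=0 PC=11
Step 16: PC=11 exec 'HALT'. After: A=0 B=2 C=3 D=8 ZF=0 PC=11 HALTED

Answer: 0 2 3 8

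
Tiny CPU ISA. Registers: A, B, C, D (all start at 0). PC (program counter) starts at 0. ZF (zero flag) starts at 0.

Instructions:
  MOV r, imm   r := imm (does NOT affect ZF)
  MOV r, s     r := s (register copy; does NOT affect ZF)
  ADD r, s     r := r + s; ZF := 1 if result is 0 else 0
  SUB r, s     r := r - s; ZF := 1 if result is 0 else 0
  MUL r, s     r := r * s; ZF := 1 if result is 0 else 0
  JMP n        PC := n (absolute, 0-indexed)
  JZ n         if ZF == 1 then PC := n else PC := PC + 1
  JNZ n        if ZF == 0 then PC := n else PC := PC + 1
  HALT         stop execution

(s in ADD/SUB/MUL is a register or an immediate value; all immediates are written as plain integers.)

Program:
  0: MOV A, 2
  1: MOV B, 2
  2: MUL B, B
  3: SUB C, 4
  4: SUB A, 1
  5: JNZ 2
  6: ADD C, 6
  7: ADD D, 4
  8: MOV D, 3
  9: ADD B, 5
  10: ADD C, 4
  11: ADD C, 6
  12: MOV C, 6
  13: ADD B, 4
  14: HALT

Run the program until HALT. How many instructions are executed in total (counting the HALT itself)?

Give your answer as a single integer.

Step 1: PC=0 exec 'MOV A, 2'. After: A=2 B=0 C=0 D=0 ZF=0 PC=1
Step 2: PC=1 exec 'MOV B, 2'. After: A=2 B=2 C=0 D=0 ZF=0 PC=2
Step 3: PC=2 exec 'MUL B, B'. After: A=2 B=4 C=0 D=0 ZF=0 PC=3
Step 4: PC=3 exec 'SUB C, 4'. After: A=2 B=4 C=-4 D=0 ZF=0 PC=4
Step 5: PC=4 exec 'SUB A, 1'. After: A=1 B=4 C=-4 D=0 ZF=0 PC=5
Step 6: PC=5 exec 'JNZ 2'. After: A=1 B=4 C=-4 D=0 ZF=0 PC=2
Step 7: PC=2 exec 'MUL B, B'. After: A=1 B=16 C=-4 D=0 ZF=0 PC=3
Step 8: PC=3 exec 'SUB C, 4'. After: A=1 B=16 C=-8 D=0 ZF=0 PC=4
Step 9: PC=4 exec 'SUB A, 1'. After: A=0 B=16 C=-8 D=0 ZF=1 PC=5
Step 10: PC=5 exec 'JNZ 2'. After: A=0 B=16 C=-8 D=0 ZF=1 PC=6
Step 11: PC=6 exec 'ADD C, 6'. After: A=0 B=16 C=-2 D=0 ZF=0 PC=7
Step 12: PC=7 exec 'ADD D, 4'. After: A=0 B=16 C=-2 D=4 ZF=0 PC=8
Step 13: PC=8 exec 'MOV D, 3'. After: A=0 B=16 C=-2 D=3 ZF=0 PC=9
Step 14: PC=9 exec 'ADD B, 5'. After: A=0 B=21 C=-2 D=3 ZF=0 PC=10
Step 15: PC=10 exec 'ADD C, 4'. After: A=0 B=21 C=2 D=3 ZF=0 PC=11
Step 16: PC=11 exec 'ADD C, 6'. After: A=0 B=21 C=8 D=3 ZF=0 PC=12
Step 17: PC=12 exec 'MOV C, 6'. After: A=0 B=21 C=6 D=3 ZF=0 PC=13
Step 18: PC=13 exec 'ADD B, 4'. After: A=0 B=25 C=6 D=3 ZF=0 PC=14
Step 19: PC=14 exec 'HALT'. After: A=0 B=25 C=6 D=3 ZF=0 PC=14 HALTED
Total instructions executed: 19

Answer: 19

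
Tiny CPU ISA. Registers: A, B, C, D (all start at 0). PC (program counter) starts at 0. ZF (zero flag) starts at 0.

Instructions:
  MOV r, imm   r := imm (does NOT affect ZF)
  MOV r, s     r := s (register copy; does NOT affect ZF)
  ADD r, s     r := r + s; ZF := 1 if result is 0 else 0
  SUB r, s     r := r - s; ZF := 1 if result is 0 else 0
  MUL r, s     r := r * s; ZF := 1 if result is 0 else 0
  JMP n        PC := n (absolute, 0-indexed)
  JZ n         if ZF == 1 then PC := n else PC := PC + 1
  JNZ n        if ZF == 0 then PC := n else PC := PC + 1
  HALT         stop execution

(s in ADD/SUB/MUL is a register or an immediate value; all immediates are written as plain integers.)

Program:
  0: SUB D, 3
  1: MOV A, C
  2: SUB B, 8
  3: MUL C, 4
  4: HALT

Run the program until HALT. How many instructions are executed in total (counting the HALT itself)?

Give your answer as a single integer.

Answer: 5

Derivation:
Step 1: PC=0 exec 'SUB D, 3'. After: A=0 B=0 C=0 D=-3 ZF=0 PC=1
Step 2: PC=1 exec 'MOV A, C'. After: A=0 B=0 C=0 D=-3 ZF=0 PC=2
Step 3: PC=2 exec 'SUB B, 8'. After: A=0 B=-8 C=0 D=-3 ZF=0 PC=3
Step 4: PC=3 exec 'MUL C, 4'. After: A=0 B=-8 C=0 D=-3 ZF=1 PC=4
Step 5: PC=4 exec 'HALT'. After: A=0 B=-8 C=0 D=-3 ZF=1 PC=4 HALTED
Total instructions executed: 5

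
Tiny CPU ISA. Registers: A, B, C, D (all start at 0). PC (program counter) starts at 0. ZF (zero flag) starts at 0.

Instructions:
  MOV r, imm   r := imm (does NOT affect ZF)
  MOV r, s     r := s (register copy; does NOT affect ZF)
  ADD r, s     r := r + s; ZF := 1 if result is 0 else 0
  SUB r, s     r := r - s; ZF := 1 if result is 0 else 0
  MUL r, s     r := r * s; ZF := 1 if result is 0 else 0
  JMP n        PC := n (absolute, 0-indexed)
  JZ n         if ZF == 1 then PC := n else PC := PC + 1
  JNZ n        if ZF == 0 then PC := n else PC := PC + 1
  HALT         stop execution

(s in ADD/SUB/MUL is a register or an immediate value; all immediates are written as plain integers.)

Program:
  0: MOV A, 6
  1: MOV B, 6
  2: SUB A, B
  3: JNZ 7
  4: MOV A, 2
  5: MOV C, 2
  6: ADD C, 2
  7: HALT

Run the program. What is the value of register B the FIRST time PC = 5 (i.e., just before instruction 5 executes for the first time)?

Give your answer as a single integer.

Step 1: PC=0 exec 'MOV A, 6'. After: A=6 B=0 C=0 D=0 ZF=0 PC=1
Step 2: PC=1 exec 'MOV B, 6'. After: A=6 B=6 C=0 D=0 ZF=0 PC=2
Step 3: PC=2 exec 'SUB A, B'. After: A=0 B=6 C=0 D=0 ZF=1 PC=3
Step 4: PC=3 exec 'JNZ 7'. After: A=0 B=6 C=0 D=0 ZF=1 PC=4
Step 5: PC=4 exec 'MOV A, 2'. After: A=2 B=6 C=0 D=0 ZF=1 PC=5
First time PC=5: B=6

6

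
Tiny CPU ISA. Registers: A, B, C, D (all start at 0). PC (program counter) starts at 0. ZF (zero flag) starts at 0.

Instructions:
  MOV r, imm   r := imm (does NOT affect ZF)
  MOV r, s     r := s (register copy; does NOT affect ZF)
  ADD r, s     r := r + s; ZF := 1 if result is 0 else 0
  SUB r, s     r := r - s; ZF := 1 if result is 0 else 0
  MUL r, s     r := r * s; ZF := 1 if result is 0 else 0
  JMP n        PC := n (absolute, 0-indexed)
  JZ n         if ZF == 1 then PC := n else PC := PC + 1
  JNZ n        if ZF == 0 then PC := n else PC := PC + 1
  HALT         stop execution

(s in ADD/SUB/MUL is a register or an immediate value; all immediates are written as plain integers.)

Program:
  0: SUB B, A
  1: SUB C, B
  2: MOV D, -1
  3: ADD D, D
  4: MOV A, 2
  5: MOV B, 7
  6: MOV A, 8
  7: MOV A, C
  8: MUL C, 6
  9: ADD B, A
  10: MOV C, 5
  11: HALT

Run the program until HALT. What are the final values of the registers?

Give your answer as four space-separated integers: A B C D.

Answer: 0 7 5 -2

Derivation:
Step 1: PC=0 exec 'SUB B, A'. After: A=0 B=0 C=0 D=0 ZF=1 PC=1
Step 2: PC=1 exec 'SUB C, B'. After: A=0 B=0 C=0 D=0 ZF=1 PC=2
Step 3: PC=2 exec 'MOV D, -1'. After: A=0 B=0 C=0 D=-1 ZF=1 PC=3
Step 4: PC=3 exec 'ADD D, D'. After: A=0 B=0 C=0 D=-2 ZF=0 PC=4
Step 5: PC=4 exec 'MOV A, 2'. After: A=2 B=0 C=0 D=-2 ZF=0 PC=5
Step 6: PC=5 exec 'MOV B, 7'. After: A=2 B=7 C=0 D=-2 ZF=0 PC=6
Step 7: PC=6 exec 'MOV A, 8'. After: A=8 B=7 C=0 D=-2 ZF=0 PC=7
Step 8: PC=7 exec 'MOV A, C'. After: A=0 B=7 C=0 D=-2 ZF=0 PC=8
Step 9: PC=8 exec 'MUL C, 6'. After: A=0 B=7 C=0 D=-2 ZF=1 PC=9
Step 10: PC=9 exec 'ADD B, A'. After: A=0 B=7 C=0 D=-2 ZF=0 PC=10
Step 11: PC=10 exec 'MOV C, 5'. After: A=0 B=7 C=5 D=-2 ZF=0 PC=11
Step 12: PC=11 exec 'HALT'. After: A=0 B=7 C=5 D=-2 ZF=0 PC=11 HALTED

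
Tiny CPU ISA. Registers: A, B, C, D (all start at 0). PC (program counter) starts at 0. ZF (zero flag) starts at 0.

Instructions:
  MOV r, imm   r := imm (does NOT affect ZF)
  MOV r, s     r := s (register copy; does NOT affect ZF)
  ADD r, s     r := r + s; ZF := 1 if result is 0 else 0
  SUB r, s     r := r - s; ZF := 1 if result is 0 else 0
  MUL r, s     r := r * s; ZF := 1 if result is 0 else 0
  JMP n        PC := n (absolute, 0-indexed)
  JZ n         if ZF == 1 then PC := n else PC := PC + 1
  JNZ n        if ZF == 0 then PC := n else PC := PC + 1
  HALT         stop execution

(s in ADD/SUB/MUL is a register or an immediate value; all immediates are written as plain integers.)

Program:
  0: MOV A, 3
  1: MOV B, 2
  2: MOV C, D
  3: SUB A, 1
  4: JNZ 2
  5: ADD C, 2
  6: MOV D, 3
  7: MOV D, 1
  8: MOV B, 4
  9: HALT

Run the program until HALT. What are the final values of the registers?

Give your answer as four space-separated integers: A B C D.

Step 1: PC=0 exec 'MOV A, 3'. After: A=3 B=0 C=0 D=0 ZF=0 PC=1
Step 2: PC=1 exec 'MOV B, 2'. After: A=3 B=2 C=0 D=0 ZF=0 PC=2
Step 3: PC=2 exec 'MOV C, D'. After: A=3 B=2 C=0 D=0 ZF=0 PC=3
Step 4: PC=3 exec 'SUB A, 1'. After: A=2 B=2 C=0 D=0 ZF=0 PC=4
Step 5: PC=4 exec 'JNZ 2'. After: A=2 B=2 C=0 D=0 ZF=0 PC=2
Step 6: PC=2 exec 'MOV C, D'. After: A=2 B=2 C=0 D=0 ZF=0 PC=3
Step 7: PC=3 exec 'SUB A, 1'. After: A=1 B=2 C=0 D=0 ZF=0 PC=4
Step 8: PC=4 exec 'JNZ 2'. After: A=1 B=2 C=0 D=0 ZF=0 PC=2
Step 9: PC=2 exec 'MOV C, D'. After: A=1 B=2 C=0 D=0 ZF=0 PC=3
Step 10: PC=3 exec 'SUB A, 1'. After: A=0 B=2 C=0 D=0 ZF=1 PC=4
Step 11: PC=4 exec 'JNZ 2'. After: A=0 B=2 C=0 D=0 ZF=1 PC=5
Step 12: PC=5 exec 'ADD C, 2'. After: A=0 B=2 C=2 D=0 ZF=0 PC=6
Step 13: PC=6 exec 'MOV D, 3'. After: A=0 B=2 C=2 D=3 ZF=0 PC=7
Step 14: PC=7 exec 'MOV D, 1'. After: A=0 B=2 C=2 D=1 ZF=0 PC=8
Step 15: PC=8 exec 'MOV B, 4'. After: A=0 B=4 C=2 D=1 ZF=0 PC=9
Step 16: PC=9 exec 'HALT'. After: A=0 B=4 C=2 D=1 ZF=0 PC=9 HALTED

Answer: 0 4 2 1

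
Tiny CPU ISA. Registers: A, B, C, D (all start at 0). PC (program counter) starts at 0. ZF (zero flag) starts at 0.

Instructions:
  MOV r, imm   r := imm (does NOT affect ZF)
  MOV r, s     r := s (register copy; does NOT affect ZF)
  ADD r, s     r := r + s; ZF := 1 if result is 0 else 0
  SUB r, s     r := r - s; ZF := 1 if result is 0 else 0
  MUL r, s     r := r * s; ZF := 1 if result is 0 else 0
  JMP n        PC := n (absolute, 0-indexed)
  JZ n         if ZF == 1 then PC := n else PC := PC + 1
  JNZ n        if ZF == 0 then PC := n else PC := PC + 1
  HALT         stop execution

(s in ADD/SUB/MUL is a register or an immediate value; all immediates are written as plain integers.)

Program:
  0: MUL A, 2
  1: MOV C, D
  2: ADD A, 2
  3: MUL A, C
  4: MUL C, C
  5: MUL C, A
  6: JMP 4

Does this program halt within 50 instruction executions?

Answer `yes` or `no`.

Answer: no

Derivation:
Step 1: PC=0 exec 'MUL A, 2'. After: A=0 B=0 C=0 D=0 ZF=1 PC=1
Step 2: PC=1 exec 'MOV C, D'. After: A=0 B=0 C=0 D=0 ZF=1 PC=2
Step 3: PC=2 exec 'ADD A, 2'. After: A=2 B=0 C=0 D=0 ZF=0 PC=3
Step 4: PC=3 exec 'MUL A, C'. After: A=0 B=0 C=0 D=0 ZF=1 PC=4
Step 5: PC=4 exec 'MUL C, C'. After: A=0 B=0 C=0 D=0 ZF=1 PC=5
Step 6: PC=5 exec 'MUL C, A'. After: A=0 B=0 C=0 D=0 ZF=1 PC=6
Step 7: PC=6 exec 'JMP 4'. After: A=0 B=0 C=0 D=0 ZF=1 PC=4
State after step 7 equals state after step 4: the program is in a cycle of length 3 and will never halt.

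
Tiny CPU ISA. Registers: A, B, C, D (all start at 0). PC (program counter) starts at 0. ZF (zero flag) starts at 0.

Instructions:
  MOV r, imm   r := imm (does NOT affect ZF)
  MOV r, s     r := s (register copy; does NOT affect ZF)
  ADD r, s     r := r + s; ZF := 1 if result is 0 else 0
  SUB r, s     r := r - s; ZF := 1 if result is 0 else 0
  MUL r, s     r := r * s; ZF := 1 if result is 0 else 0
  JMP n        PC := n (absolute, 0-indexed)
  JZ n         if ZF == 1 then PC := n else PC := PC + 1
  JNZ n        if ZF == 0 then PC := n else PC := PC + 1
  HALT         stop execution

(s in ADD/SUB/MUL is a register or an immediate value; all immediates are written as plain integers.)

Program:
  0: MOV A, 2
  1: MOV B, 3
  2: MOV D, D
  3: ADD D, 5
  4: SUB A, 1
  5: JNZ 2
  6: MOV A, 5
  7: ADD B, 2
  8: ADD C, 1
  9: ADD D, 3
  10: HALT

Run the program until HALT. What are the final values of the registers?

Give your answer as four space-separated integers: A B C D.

Step 1: PC=0 exec 'MOV A, 2'. After: A=2 B=0 C=0 D=0 ZF=0 PC=1
Step 2: PC=1 exec 'MOV B, 3'. After: A=2 B=3 C=0 D=0 ZF=0 PC=2
Step 3: PC=2 exec 'MOV D, D'. After: A=2 B=3 C=0 D=0 ZF=0 PC=3
Step 4: PC=3 exec 'ADD D, 5'. After: A=2 B=3 C=0 D=5 ZF=0 PC=4
Step 5: PC=4 exec 'SUB A, 1'. After: A=1 B=3 C=0 D=5 ZF=0 PC=5
Step 6: PC=5 exec 'JNZ 2'. After: A=1 B=3 C=0 D=5 ZF=0 PC=2
Step 7: PC=2 exec 'MOV D, D'. After: A=1 B=3 C=0 D=5 ZF=0 PC=3
Step 8: PC=3 exec 'ADD D, 5'. After: A=1 B=3 C=0 D=10 ZF=0 PC=4
Step 9: PC=4 exec 'SUB A, 1'. After: A=0 B=3 C=0 D=10 ZF=1 PC=5
Step 10: PC=5 exec 'JNZ 2'. After: A=0 B=3 C=0 D=10 ZF=1 PC=6
Step 11: PC=6 exec 'MOV A, 5'. After: A=5 B=3 C=0 D=10 ZF=1 PC=7
Step 12: PC=7 exec 'ADD B, 2'. After: A=5 B=5 C=0 D=10 ZF=0 PC=8
Step 13: PC=8 exec 'ADD C, 1'. After: A=5 B=5 C=1 D=10 ZF=0 PC=9
Step 14: PC=9 exec 'ADD D, 3'. After: A=5 B=5 C=1 D=13 ZF=0 PC=10
Step 15: PC=10 exec 'HALT'. After: A=5 B=5 C=1 D=13 ZF=0 PC=10 HALTED

Answer: 5 5 1 13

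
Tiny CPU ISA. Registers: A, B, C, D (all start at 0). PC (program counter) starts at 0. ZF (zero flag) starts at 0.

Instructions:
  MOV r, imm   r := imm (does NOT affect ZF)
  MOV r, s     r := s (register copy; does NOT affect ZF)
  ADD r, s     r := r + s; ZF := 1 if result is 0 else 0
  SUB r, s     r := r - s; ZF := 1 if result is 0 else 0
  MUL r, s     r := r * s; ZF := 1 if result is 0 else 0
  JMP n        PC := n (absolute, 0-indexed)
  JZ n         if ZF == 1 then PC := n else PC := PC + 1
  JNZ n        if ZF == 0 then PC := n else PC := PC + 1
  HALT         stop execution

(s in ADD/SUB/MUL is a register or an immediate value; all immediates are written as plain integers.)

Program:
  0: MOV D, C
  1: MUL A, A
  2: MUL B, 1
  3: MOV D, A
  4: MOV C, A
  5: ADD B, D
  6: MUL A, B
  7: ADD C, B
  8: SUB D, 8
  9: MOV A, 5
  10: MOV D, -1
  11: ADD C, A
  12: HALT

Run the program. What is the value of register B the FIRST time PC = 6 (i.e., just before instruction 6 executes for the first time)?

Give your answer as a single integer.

Step 1: PC=0 exec 'MOV D, C'. After: A=0 B=0 C=0 D=0 ZF=0 PC=1
Step 2: PC=1 exec 'MUL A, A'. After: A=0 B=0 C=0 D=0 ZF=1 PC=2
Step 3: PC=2 exec 'MUL B, 1'. After: A=0 B=0 C=0 D=0 ZF=1 PC=3
Step 4: PC=3 exec 'MOV D, A'. After: A=0 B=0 C=0 D=0 ZF=1 PC=4
Step 5: PC=4 exec 'MOV C, A'. After: A=0 B=0 C=0 D=0 ZF=1 PC=5
Step 6: PC=5 exec 'ADD B, D'. After: A=0 B=0 C=0 D=0 ZF=1 PC=6
First time PC=6: B=0

0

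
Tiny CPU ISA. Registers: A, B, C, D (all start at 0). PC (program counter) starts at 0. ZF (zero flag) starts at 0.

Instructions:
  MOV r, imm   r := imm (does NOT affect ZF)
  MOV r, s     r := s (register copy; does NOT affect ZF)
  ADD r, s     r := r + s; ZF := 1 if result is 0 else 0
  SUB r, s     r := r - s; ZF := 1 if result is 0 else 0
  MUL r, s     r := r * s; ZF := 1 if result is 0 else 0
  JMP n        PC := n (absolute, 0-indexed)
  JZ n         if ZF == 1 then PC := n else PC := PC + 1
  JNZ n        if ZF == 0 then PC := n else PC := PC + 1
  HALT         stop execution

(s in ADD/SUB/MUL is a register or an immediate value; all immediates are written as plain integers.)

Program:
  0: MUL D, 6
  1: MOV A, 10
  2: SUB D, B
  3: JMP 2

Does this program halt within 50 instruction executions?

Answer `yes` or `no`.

Answer: no

Derivation:
Step 1: PC=0 exec 'MUL D, 6'. After: A=0 B=0 C=0 D=0 ZF=1 PC=1
Step 2: PC=1 exec 'MOV A, 10'. After: A=10 B=0 C=0 D=0 ZF=1 PC=2
Step 3: PC=2 exec 'SUB D, B'. After: A=10 B=0 C=0 D=0 ZF=1 PC=3
Step 4: PC=3 exec 'JMP 2'. After: A=10 B=0 C=0 D=0 ZF=1 PC=2
State after step 4 equals state after step 2: the program is in a cycle of length 2 and will never halt.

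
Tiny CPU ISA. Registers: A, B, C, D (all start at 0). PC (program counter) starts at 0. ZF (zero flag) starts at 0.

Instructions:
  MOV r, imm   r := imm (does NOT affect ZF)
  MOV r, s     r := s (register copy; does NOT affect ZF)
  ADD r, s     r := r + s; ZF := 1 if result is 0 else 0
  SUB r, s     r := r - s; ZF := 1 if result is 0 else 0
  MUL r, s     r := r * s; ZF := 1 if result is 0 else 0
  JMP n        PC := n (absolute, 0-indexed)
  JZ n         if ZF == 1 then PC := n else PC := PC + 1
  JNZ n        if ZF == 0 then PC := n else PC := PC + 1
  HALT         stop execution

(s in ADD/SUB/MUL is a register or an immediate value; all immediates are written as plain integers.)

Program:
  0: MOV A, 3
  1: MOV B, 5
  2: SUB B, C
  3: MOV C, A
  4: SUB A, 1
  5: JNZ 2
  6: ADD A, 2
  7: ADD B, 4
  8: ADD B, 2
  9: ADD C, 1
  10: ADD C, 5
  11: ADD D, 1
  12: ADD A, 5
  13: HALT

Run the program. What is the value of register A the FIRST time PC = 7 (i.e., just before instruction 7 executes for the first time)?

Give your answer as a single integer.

Step 1: PC=0 exec 'MOV A, 3'. After: A=3 B=0 C=0 D=0 ZF=0 PC=1
Step 2: PC=1 exec 'MOV B, 5'. After: A=3 B=5 C=0 D=0 ZF=0 PC=2
Step 3: PC=2 exec 'SUB B, C'. After: A=3 B=5 C=0 D=0 ZF=0 PC=3
Step 4: PC=3 exec 'MOV C, A'. After: A=3 B=5 C=3 D=0 ZF=0 PC=4
Step 5: PC=4 exec 'SUB A, 1'. After: A=2 B=5 C=3 D=0 ZF=0 PC=5
Step 6: PC=5 exec 'JNZ 2'. After: A=2 B=5 C=3 D=0 ZF=0 PC=2
Step 7: PC=2 exec 'SUB B, C'. After: A=2 B=2 C=3 D=0 ZF=0 PC=3
Step 8: PC=3 exec 'MOV C, A'. After: A=2 B=2 C=2 D=0 ZF=0 PC=4
Step 9: PC=4 exec 'SUB A, 1'. After: A=1 B=2 C=2 D=0 ZF=0 PC=5
Step 10: PC=5 exec 'JNZ 2'. After: A=1 B=2 C=2 D=0 ZF=0 PC=2
Step 11: PC=2 exec 'SUB B, C'. After: A=1 B=0 C=2 D=0 ZF=1 PC=3
Step 12: PC=3 exec 'MOV C, A'. After: A=1 B=0 C=1 D=0 ZF=1 PC=4
Step 13: PC=4 exec 'SUB A, 1'. After: A=0 B=0 C=1 D=0 ZF=1 PC=5
Step 14: PC=5 exec 'JNZ 2'. After: A=0 B=0 C=1 D=0 ZF=1 PC=6
Step 15: PC=6 exec 'ADD A, 2'. After: A=2 B=0 C=1 D=0 ZF=0 PC=7
First time PC=7: A=2

2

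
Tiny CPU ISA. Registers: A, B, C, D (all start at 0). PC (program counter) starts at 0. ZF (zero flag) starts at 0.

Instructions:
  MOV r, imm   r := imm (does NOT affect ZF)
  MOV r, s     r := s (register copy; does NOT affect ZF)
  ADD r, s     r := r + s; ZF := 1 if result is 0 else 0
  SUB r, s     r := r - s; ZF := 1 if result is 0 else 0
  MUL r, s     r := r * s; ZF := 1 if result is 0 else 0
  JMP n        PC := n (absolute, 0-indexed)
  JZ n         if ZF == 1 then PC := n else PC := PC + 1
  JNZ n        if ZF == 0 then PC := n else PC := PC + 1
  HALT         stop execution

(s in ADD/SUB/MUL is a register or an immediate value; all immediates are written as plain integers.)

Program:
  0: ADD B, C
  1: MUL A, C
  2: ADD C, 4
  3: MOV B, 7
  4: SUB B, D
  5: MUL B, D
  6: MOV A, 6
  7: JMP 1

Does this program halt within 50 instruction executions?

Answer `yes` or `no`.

Answer: no

Derivation:
Step 1: PC=0 exec 'ADD B, C'. After: A=0 B=0 C=0 D=0 ZF=1 PC=1
Step 2: PC=1 exec 'MUL A, C'. After: A=0 B=0 C=0 D=0 ZF=1 PC=2
Step 3: PC=2 exec 'ADD C, 4'. After: A=0 B=0 C=4 D=0 ZF=0 PC=3
Step 4: PC=3 exec 'MOV B, 7'. After: A=0 B=7 C=4 D=0 ZF=0 PC=4
Step 5: PC=4 exec 'SUB B, D'. After: A=0 B=7 C=4 D=0 ZF=0 PC=5
Step 6: PC=5 exec 'MUL B, D'. After: A=0 B=0 C=4 D=0 ZF=1 PC=6
Step 7: PC=6 exec 'MOV A, 6'. After: A=6 B=0 C=4 D=0 ZF=1 PC=7
Step 8: PC=7 exec 'JMP 1'. After: A=6 B=0 C=4 D=0 ZF=1 PC=1
Step 9: PC=1 exec 'MUL A, C'. After: A=24 B=0 C=4 D=0 ZF=0 PC=2
Step 10: PC=2 exec 'ADD C, 4'. After: A=24 B=0 C=8 D=0 ZF=0 PC=3
Step 11: PC=3 exec 'MOV B, 7'. After: A=24 B=7 C=8 D=0 ZF=0 PC=4
Step 12: PC=4 exec 'SUB B, D'. After: A=24 B=7 C=8 D=0 ZF=0 PC=5
Step 13: PC=5 exec 'MUL B, D'. After: A=24 B=0 C=8 D=0 ZF=1 PC=6
Step 14: PC=6 exec 'MOV A, 6'. After: A=6 B=0 C=8 D=0 ZF=1 PC=7
Step 15: PC=7 exec 'JMP 1'. After: A=6 B=0 C=8 D=0 ZF=1 PC=1
After 50 steps: not halted. PC revisits the same instructions with no path to HALT; will never halt.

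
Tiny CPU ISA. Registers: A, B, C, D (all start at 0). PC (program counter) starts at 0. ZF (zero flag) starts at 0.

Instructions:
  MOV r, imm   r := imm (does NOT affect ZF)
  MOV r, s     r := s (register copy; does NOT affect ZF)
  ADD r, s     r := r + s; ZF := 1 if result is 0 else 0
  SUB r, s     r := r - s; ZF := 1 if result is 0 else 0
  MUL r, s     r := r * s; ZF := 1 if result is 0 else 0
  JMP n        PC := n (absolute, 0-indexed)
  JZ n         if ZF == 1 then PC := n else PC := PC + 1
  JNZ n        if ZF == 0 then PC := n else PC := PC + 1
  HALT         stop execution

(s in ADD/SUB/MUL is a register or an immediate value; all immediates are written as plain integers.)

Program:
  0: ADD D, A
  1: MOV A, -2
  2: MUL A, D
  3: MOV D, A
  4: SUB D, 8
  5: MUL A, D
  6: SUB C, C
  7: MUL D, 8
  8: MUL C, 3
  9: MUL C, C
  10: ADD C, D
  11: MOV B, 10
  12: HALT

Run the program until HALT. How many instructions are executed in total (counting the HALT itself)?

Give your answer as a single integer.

Answer: 13

Derivation:
Step 1: PC=0 exec 'ADD D, A'. After: A=0 B=0 C=0 D=0 ZF=1 PC=1
Step 2: PC=1 exec 'MOV A, -2'. After: A=-2 B=0 C=0 D=0 ZF=1 PC=2
Step 3: PC=2 exec 'MUL A, D'. After: A=0 B=0 C=0 D=0 ZF=1 PC=3
Step 4: PC=3 exec 'MOV D, A'. After: A=0 B=0 C=0 D=0 ZF=1 PC=4
Step 5: PC=4 exec 'SUB D, 8'. After: A=0 B=0 C=0 D=-8 ZF=0 PC=5
Step 6: PC=5 exec 'MUL A, D'. After: A=0 B=0 C=0 D=-8 ZF=1 PC=6
Step 7: PC=6 exec 'SUB C, C'. After: A=0 B=0 C=0 D=-8 ZF=1 PC=7
Step 8: PC=7 exec 'MUL D, 8'. After: A=0 B=0 C=0 D=-64 ZF=0 PC=8
Step 9: PC=8 exec 'MUL C, 3'. After: A=0 B=0 C=0 D=-64 ZF=1 PC=9
Step 10: PC=9 exec 'MUL C, C'. After: A=0 B=0 C=0 D=-64 ZF=1 PC=10
Step 11: PC=10 exec 'ADD C, D'. After: A=0 B=0 C=-64 D=-64 ZF=0 PC=11
Step 12: PC=11 exec 'MOV B, 10'. After: A=0 B=10 C=-64 D=-64 ZF=0 PC=12
Step 13: PC=12 exec 'HALT'. After: A=0 B=10 C=-64 D=-64 ZF=0 PC=12 HALTED
Total instructions executed: 13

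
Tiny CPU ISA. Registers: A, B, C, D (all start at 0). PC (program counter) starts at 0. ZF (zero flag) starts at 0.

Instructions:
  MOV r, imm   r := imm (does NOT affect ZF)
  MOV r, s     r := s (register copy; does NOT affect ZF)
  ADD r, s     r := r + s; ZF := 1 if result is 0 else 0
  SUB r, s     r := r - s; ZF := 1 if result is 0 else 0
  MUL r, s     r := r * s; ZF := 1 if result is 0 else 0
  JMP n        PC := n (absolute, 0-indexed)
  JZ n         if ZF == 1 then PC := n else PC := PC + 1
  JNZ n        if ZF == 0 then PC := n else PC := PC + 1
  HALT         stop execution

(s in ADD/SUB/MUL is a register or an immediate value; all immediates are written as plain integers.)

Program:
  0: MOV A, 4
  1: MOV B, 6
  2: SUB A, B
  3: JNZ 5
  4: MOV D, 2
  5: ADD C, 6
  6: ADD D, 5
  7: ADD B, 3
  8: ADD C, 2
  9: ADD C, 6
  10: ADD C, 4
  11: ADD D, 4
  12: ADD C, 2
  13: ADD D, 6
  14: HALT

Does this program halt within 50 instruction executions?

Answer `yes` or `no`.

Step 1: PC=0 exec 'MOV A, 4'. After: A=4 B=0 C=0 D=0 ZF=0 PC=1
Step 2: PC=1 exec 'MOV B, 6'. After: A=4 B=6 C=0 D=0 ZF=0 PC=2
Step 3: PC=2 exec 'SUB A, B'. After: A=-2 B=6 C=0 D=0 ZF=0 PC=3
Step 4: PC=3 exec 'JNZ 5'. After: A=-2 B=6 C=0 D=0 ZF=0 PC=5
Step 5: PC=5 exec 'ADD C, 6'. After: A=-2 B=6 C=6 D=0 ZF=0 PC=6
Step 6: PC=6 exec 'ADD D, 5'. After: A=-2 B=6 C=6 D=5 ZF=0 PC=7
Step 7: PC=7 exec 'ADD B, 3'. After: A=-2 B=9 C=6 D=5 ZF=0 PC=8
Step 8: PC=8 exec 'ADD C, 2'. After: A=-2 B=9 C=8 D=5 ZF=0 PC=9
Step 9: PC=9 exec 'ADD C, 6'. After: A=-2 B=9 C=14 D=5 ZF=0 PC=10
Step 10: PC=10 exec 'ADD C, 4'. After: A=-2 B=9 C=18 D=5 ZF=0 PC=11
Step 11: PC=11 exec 'ADD D, 4'. After: A=-2 B=9 C=18 D=9 ZF=0 PC=12
Step 12: PC=12 exec 'ADD C, 2'. After: A=-2 B=9 C=20 D=9 ZF=0 PC=13
Step 13: PC=13 exec 'ADD D, 6'. After: A=-2 B=9 C=20 D=15 ZF=0 PC=14
Step 14: PC=14 exec 'HALT'. After: A=-2 B=9 C=20 D=15 ZF=0 PC=14 HALTED

Answer: yes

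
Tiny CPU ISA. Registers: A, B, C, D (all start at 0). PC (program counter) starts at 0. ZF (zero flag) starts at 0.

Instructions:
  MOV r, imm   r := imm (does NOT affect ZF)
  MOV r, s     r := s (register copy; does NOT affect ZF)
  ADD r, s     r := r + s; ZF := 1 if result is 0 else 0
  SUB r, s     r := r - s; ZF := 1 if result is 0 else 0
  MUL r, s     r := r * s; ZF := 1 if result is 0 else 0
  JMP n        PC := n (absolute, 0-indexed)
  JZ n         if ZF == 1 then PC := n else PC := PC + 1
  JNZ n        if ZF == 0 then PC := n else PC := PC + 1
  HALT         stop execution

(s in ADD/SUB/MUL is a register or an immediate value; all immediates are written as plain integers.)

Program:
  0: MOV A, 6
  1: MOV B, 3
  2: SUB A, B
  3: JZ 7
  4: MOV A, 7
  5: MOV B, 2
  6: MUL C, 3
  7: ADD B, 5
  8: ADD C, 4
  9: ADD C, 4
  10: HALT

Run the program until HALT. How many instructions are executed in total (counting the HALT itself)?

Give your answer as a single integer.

Answer: 11

Derivation:
Step 1: PC=0 exec 'MOV A, 6'. After: A=6 B=0 C=0 D=0 ZF=0 PC=1
Step 2: PC=1 exec 'MOV B, 3'. After: A=6 B=3 C=0 D=0 ZF=0 PC=2
Step 3: PC=2 exec 'SUB A, B'. After: A=3 B=3 C=0 D=0 ZF=0 PC=3
Step 4: PC=3 exec 'JZ 7'. After: A=3 B=3 C=0 D=0 ZF=0 PC=4
Step 5: PC=4 exec 'MOV A, 7'. After: A=7 B=3 C=0 D=0 ZF=0 PC=5
Step 6: PC=5 exec 'MOV B, 2'. After: A=7 B=2 C=0 D=0 ZF=0 PC=6
Step 7: PC=6 exec 'MUL C, 3'. After: A=7 B=2 C=0 D=0 ZF=1 PC=7
Step 8: PC=7 exec 'ADD B, 5'. After: A=7 B=7 C=0 D=0 ZF=0 PC=8
Step 9: PC=8 exec 'ADD C, 4'. After: A=7 B=7 C=4 D=0 ZF=0 PC=9
Step 10: PC=9 exec 'ADD C, 4'. After: A=7 B=7 C=8 D=0 ZF=0 PC=10
Step 11: PC=10 exec 'HALT'. After: A=7 B=7 C=8 D=0 ZF=0 PC=10 HALTED
Total instructions executed: 11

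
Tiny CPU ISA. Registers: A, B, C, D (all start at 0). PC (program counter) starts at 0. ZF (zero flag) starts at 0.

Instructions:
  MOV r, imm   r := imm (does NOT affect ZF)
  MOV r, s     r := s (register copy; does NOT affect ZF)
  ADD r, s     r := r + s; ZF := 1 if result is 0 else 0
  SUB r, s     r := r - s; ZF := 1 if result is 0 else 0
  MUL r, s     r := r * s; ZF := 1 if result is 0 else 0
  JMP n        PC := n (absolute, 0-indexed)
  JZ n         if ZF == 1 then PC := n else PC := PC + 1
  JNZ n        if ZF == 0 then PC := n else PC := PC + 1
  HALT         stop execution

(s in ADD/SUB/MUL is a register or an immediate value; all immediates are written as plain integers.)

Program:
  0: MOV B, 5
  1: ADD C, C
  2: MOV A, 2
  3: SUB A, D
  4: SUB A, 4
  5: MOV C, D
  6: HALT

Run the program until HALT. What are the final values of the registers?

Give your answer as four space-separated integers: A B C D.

Answer: -2 5 0 0

Derivation:
Step 1: PC=0 exec 'MOV B, 5'. After: A=0 B=5 C=0 D=0 ZF=0 PC=1
Step 2: PC=1 exec 'ADD C, C'. After: A=0 B=5 C=0 D=0 ZF=1 PC=2
Step 3: PC=2 exec 'MOV A, 2'. After: A=2 B=5 C=0 D=0 ZF=1 PC=3
Step 4: PC=3 exec 'SUB A, D'. After: A=2 B=5 C=0 D=0 ZF=0 PC=4
Step 5: PC=4 exec 'SUB A, 4'. After: A=-2 B=5 C=0 D=0 ZF=0 PC=5
Step 6: PC=5 exec 'MOV C, D'. After: A=-2 B=5 C=0 D=0 ZF=0 PC=6
Step 7: PC=6 exec 'HALT'. After: A=-2 B=5 C=0 D=0 ZF=0 PC=6 HALTED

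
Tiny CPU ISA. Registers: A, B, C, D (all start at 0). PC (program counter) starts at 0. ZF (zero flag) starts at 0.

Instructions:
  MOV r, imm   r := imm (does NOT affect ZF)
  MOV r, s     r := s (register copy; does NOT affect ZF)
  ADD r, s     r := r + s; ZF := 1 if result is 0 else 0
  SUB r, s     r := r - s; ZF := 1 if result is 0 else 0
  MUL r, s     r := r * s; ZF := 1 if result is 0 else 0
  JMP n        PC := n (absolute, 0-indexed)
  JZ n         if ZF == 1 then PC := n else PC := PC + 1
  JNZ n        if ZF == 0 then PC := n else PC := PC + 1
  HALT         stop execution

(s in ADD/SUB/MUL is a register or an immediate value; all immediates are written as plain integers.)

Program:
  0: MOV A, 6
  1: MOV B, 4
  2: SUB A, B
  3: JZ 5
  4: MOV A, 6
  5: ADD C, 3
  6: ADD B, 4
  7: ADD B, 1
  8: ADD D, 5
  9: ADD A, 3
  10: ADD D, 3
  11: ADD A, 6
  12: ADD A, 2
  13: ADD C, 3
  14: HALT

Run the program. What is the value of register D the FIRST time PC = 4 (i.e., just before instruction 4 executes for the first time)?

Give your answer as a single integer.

Step 1: PC=0 exec 'MOV A, 6'. After: A=6 B=0 C=0 D=0 ZF=0 PC=1
Step 2: PC=1 exec 'MOV B, 4'. After: A=6 B=4 C=0 D=0 ZF=0 PC=2
Step 3: PC=2 exec 'SUB A, B'. After: A=2 B=4 C=0 D=0 ZF=0 PC=3
Step 4: PC=3 exec 'JZ 5'. After: A=2 B=4 C=0 D=0 ZF=0 PC=4
First time PC=4: D=0

0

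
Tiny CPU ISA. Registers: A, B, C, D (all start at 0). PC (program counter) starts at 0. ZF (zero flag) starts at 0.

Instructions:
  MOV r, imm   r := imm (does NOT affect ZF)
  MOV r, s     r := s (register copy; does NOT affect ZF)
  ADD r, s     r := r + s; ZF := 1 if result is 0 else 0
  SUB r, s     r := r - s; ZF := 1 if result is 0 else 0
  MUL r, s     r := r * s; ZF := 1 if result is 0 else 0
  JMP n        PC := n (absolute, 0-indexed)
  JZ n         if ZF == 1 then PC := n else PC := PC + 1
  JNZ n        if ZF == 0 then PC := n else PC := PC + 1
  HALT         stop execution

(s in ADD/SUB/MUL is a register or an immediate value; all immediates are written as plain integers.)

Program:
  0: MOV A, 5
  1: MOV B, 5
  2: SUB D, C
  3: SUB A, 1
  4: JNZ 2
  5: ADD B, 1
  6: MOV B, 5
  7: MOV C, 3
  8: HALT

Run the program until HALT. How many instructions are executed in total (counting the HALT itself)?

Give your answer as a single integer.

Step 1: PC=0 exec 'MOV A, 5'. After: A=5 B=0 C=0 D=0 ZF=0 PC=1
Step 2: PC=1 exec 'MOV B, 5'. After: A=5 B=5 C=0 D=0 ZF=0 PC=2
Step 3: PC=2 exec 'SUB D, C'. After: A=5 B=5 C=0 D=0 ZF=1 PC=3
Step 4: PC=3 exec 'SUB A, 1'. After: A=4 B=5 C=0 D=0 ZF=0 PC=4
Step 5: PC=4 exec 'JNZ 2'. After: A=4 B=5 C=0 D=0 ZF=0 PC=2
Step 6: PC=2 exec 'SUB D, C'. After: A=4 B=5 C=0 D=0 ZF=1 PC=3
Step 7: PC=3 exec 'SUB A, 1'. After: A=3 B=5 C=0 D=0 ZF=0 PC=4
Step 8: PC=4 exec 'JNZ 2'. After: A=3 B=5 C=0 D=0 ZF=0 PC=2
Step 9: PC=2 exec 'SUB D, C'. After: A=3 B=5 C=0 D=0 ZF=1 PC=3
Step 10: PC=3 exec 'SUB A, 1'. After: A=2 B=5 C=0 D=0 ZF=0 PC=4
Step 11: PC=4 exec 'JNZ 2'. After: A=2 B=5 C=0 D=0 ZF=0 PC=2
Step 12: PC=2 exec 'SUB D, C'. After: A=2 B=5 C=0 D=0 ZF=1 PC=3
Step 13: PC=3 exec 'SUB A, 1'. After: A=1 B=5 C=0 D=0 ZF=0 PC=4
Step 14: PC=4 exec 'JNZ 2'. After: A=1 B=5 C=0 D=0 ZF=0 PC=2
Step 15: PC=2 exec 'SUB D, C'. After: A=1 B=5 C=0 D=0 ZF=1 PC=3
Step 16: PC=3 exec 'SUB A, 1'. After: A=0 B=5 C=0 D=0 ZF=1 PC=4
Step 17: PC=4 exec 'JNZ 2'. After: A=0 B=5 C=0 D=0 ZF=1 PC=5
Step 18: PC=5 exec 'ADD B, 1'. After: A=0 B=6 C=0 D=0 ZF=0 PC=6
Step 19: PC=6 exec 'MOV B, 5'. After: A=0 B=5 C=0 D=0 ZF=0 PC=7
Step 20: PC=7 exec 'MOV C, 3'. After: A=0 B=5 C=3 D=0 ZF=0 PC=8
Step 21: PC=8 exec 'HALT'. After: A=0 B=5 C=3 D=0 ZF=0 PC=8 HALTED
Total instructions executed: 21

Answer: 21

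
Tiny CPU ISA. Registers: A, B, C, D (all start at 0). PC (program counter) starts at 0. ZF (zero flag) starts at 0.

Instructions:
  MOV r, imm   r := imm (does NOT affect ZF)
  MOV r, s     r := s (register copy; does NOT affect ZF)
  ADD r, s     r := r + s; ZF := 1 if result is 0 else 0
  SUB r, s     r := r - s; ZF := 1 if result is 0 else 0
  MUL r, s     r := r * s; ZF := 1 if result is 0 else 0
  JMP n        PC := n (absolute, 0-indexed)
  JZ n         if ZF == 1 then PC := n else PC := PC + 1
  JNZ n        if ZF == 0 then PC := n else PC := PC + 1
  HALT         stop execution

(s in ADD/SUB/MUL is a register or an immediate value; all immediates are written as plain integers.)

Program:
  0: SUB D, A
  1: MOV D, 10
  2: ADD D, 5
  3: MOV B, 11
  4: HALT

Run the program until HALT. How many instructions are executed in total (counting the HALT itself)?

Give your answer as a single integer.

Answer: 5

Derivation:
Step 1: PC=0 exec 'SUB D, A'. After: A=0 B=0 C=0 D=0 ZF=1 PC=1
Step 2: PC=1 exec 'MOV D, 10'. After: A=0 B=0 C=0 D=10 ZF=1 PC=2
Step 3: PC=2 exec 'ADD D, 5'. After: A=0 B=0 C=0 D=15 ZF=0 PC=3
Step 4: PC=3 exec 'MOV B, 11'. After: A=0 B=11 C=0 D=15 ZF=0 PC=4
Step 5: PC=4 exec 'HALT'. After: A=0 B=11 C=0 D=15 ZF=0 PC=4 HALTED
Total instructions executed: 5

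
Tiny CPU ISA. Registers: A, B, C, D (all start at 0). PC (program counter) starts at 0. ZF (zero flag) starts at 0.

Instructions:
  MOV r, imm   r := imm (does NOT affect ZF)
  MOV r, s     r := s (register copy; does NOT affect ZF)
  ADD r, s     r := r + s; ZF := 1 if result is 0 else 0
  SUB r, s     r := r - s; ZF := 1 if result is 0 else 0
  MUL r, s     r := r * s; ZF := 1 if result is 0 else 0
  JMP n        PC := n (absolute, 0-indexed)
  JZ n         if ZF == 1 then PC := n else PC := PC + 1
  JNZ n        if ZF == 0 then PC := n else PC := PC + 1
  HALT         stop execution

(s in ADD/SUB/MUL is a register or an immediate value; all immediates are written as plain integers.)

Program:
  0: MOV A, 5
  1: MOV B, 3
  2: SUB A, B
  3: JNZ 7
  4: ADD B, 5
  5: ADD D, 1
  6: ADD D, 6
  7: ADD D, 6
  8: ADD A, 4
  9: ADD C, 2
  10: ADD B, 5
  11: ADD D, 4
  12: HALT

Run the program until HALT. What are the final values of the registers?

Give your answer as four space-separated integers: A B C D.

Step 1: PC=0 exec 'MOV A, 5'. After: A=5 B=0 C=0 D=0 ZF=0 PC=1
Step 2: PC=1 exec 'MOV B, 3'. After: A=5 B=3 C=0 D=0 ZF=0 PC=2
Step 3: PC=2 exec 'SUB A, B'. After: A=2 B=3 C=0 D=0 ZF=0 PC=3
Step 4: PC=3 exec 'JNZ 7'. After: A=2 B=3 C=0 D=0 ZF=0 PC=7
Step 5: PC=7 exec 'ADD D, 6'. After: A=2 B=3 C=0 D=6 ZF=0 PC=8
Step 6: PC=8 exec 'ADD A, 4'. After: A=6 B=3 C=0 D=6 ZF=0 PC=9
Step 7: PC=9 exec 'ADD C, 2'. After: A=6 B=3 C=2 D=6 ZF=0 PC=10
Step 8: PC=10 exec 'ADD B, 5'. After: A=6 B=8 C=2 D=6 ZF=0 PC=11
Step 9: PC=11 exec 'ADD D, 4'. After: A=6 B=8 C=2 D=10 ZF=0 PC=12
Step 10: PC=12 exec 'HALT'. After: A=6 B=8 C=2 D=10 ZF=0 PC=12 HALTED

Answer: 6 8 2 10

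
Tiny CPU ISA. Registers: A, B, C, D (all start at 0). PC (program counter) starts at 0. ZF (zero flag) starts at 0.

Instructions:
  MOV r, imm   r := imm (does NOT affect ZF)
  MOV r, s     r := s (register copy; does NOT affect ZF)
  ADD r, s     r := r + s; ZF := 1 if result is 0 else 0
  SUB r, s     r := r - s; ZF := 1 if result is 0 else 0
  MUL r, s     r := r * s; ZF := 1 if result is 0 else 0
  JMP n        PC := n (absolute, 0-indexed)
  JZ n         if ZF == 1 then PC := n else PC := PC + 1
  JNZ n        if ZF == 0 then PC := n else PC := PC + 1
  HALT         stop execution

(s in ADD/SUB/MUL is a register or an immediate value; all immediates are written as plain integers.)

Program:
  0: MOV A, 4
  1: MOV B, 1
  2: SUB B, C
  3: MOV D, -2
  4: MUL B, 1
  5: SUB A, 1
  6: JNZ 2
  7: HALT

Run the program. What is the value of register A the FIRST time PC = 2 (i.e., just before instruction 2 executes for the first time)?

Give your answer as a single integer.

Step 1: PC=0 exec 'MOV A, 4'. After: A=4 B=0 C=0 D=0 ZF=0 PC=1
Step 2: PC=1 exec 'MOV B, 1'. After: A=4 B=1 C=0 D=0 ZF=0 PC=2
First time PC=2: A=4

4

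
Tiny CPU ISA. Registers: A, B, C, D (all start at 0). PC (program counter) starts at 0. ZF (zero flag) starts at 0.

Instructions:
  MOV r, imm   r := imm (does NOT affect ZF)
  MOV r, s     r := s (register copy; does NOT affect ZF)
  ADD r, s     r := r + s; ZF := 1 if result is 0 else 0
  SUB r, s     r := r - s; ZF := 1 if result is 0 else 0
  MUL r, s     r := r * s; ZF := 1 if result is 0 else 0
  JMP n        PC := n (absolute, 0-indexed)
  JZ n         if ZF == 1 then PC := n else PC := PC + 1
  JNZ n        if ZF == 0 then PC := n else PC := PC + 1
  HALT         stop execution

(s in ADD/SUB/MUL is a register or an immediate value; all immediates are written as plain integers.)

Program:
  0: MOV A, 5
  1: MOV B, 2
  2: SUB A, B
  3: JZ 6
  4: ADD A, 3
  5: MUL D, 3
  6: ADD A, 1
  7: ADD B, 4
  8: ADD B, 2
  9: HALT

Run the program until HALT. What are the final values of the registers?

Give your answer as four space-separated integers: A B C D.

Answer: 7 8 0 0

Derivation:
Step 1: PC=0 exec 'MOV A, 5'. After: A=5 B=0 C=0 D=0 ZF=0 PC=1
Step 2: PC=1 exec 'MOV B, 2'. After: A=5 B=2 C=0 D=0 ZF=0 PC=2
Step 3: PC=2 exec 'SUB A, B'. After: A=3 B=2 C=0 D=0 ZF=0 PC=3
Step 4: PC=3 exec 'JZ 6'. After: A=3 B=2 C=0 D=0 ZF=0 PC=4
Step 5: PC=4 exec 'ADD A, 3'. After: A=6 B=2 C=0 D=0 ZF=0 PC=5
Step 6: PC=5 exec 'MUL D, 3'. After: A=6 B=2 C=0 D=0 ZF=1 PC=6
Step 7: PC=6 exec 'ADD A, 1'. After: A=7 B=2 C=0 D=0 ZF=0 PC=7
Step 8: PC=7 exec 'ADD B, 4'. After: A=7 B=6 C=0 D=0 ZF=0 PC=8
Step 9: PC=8 exec 'ADD B, 2'. After: A=7 B=8 C=0 D=0 ZF=0 PC=9
Step 10: PC=9 exec 'HALT'. After: A=7 B=8 C=0 D=0 ZF=0 PC=9 HALTED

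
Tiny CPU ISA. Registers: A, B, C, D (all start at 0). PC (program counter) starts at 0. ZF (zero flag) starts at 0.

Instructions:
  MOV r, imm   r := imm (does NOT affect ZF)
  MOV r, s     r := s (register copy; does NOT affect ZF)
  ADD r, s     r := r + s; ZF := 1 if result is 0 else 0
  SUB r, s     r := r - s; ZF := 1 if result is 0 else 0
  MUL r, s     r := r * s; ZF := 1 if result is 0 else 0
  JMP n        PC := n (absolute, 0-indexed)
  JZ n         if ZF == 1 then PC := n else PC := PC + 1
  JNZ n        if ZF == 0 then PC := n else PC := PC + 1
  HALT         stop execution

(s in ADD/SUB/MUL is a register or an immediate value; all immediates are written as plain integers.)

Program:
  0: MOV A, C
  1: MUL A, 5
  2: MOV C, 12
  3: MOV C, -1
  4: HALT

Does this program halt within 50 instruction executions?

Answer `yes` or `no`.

Answer: yes

Derivation:
Step 1: PC=0 exec 'MOV A, C'. After: A=0 B=0 C=0 D=0 ZF=0 PC=1
Step 2: PC=1 exec 'MUL A, 5'. After: A=0 B=0 C=0 D=0 ZF=1 PC=2
Step 3: PC=2 exec 'MOV C, 12'. After: A=0 B=0 C=12 D=0 ZF=1 PC=3
Step 4: PC=3 exec 'MOV C, -1'. After: A=0 B=0 C=-1 D=0 ZF=1 PC=4
Step 5: PC=4 exec 'HALT'. After: A=0 B=0 C=-1 D=0 ZF=1 PC=4 HALTED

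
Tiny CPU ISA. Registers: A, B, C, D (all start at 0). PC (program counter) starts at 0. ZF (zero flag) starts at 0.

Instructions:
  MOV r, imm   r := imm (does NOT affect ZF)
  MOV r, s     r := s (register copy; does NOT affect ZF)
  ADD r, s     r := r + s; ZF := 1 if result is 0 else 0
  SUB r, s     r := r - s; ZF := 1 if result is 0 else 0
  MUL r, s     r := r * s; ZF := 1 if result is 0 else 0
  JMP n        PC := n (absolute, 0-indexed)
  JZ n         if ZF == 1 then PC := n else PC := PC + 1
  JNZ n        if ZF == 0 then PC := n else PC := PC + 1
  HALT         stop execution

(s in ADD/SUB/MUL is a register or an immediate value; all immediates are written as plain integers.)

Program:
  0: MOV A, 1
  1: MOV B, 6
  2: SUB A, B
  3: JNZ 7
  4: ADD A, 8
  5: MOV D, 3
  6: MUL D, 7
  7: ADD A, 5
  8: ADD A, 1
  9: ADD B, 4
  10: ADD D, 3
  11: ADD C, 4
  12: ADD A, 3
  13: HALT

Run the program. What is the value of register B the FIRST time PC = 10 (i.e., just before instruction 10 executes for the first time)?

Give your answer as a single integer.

Step 1: PC=0 exec 'MOV A, 1'. After: A=1 B=0 C=0 D=0 ZF=0 PC=1
Step 2: PC=1 exec 'MOV B, 6'. After: A=1 B=6 C=0 D=0 ZF=0 PC=2
Step 3: PC=2 exec 'SUB A, B'. After: A=-5 B=6 C=0 D=0 ZF=0 PC=3
Step 4: PC=3 exec 'JNZ 7'. After: A=-5 B=6 C=0 D=0 ZF=0 PC=7
Step 5: PC=7 exec 'ADD A, 5'. After: A=0 B=6 C=0 D=0 ZF=1 PC=8
Step 6: PC=8 exec 'ADD A, 1'. After: A=1 B=6 C=0 D=0 ZF=0 PC=9
Step 7: PC=9 exec 'ADD B, 4'. After: A=1 B=10 C=0 D=0 ZF=0 PC=10
First time PC=10: B=10

10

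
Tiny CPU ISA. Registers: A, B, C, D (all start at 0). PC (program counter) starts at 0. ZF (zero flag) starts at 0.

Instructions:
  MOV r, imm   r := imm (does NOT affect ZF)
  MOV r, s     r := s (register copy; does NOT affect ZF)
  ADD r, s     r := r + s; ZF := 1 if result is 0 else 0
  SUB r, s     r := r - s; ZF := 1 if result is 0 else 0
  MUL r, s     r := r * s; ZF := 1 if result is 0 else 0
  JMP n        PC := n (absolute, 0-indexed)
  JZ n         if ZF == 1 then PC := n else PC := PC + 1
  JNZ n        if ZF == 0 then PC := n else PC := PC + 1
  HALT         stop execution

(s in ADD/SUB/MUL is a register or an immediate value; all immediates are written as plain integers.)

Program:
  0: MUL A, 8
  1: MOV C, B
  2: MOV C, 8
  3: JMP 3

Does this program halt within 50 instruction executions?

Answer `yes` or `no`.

Step 1: PC=0 exec 'MUL A, 8'. After: A=0 B=0 C=0 D=0 ZF=1 PC=1
Step 2: PC=1 exec 'MOV C, B'. After: A=0 B=0 C=0 D=0 ZF=1 PC=2
Step 3: PC=2 exec 'MOV C, 8'. After: A=0 B=0 C=8 D=0 ZF=1 PC=3
Step 4: PC=3 exec 'JMP 3'. After: A=0 B=0 C=8 D=0 ZF=1 PC=3
State after step 4 equals state after step 3: the program is in a cycle of length 1 and will never halt.

Answer: no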